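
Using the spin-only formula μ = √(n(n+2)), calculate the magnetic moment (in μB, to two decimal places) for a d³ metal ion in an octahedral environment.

3.87 μB

Configuration: t₂g³ eg⁰ → 3 unpaired electrons.
μ(spin-only) = √[3(3+2)] = √15 ≈ 3.87 μB.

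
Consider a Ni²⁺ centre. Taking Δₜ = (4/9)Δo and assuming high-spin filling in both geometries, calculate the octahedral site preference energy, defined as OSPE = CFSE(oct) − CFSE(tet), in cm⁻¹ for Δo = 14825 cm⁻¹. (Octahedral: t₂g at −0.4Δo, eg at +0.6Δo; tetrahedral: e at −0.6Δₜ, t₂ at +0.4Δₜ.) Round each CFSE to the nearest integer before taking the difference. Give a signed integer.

-12519

Ni is in group 10, so Ni²⁺ is d⁸ (10 − 2 = 8).
Octahedral high-spin t₂g⁶ eg²: CFSE = -1.2 × 14825 = -17790 cm⁻¹.
Tetrahedral e⁴ t₂⁴ gives -0.8Δₜ = -0.8 × (4/9) × 14825 = -5271 cm⁻¹.
OSPE = -17790 − (-5271) = -12519 cm⁻¹.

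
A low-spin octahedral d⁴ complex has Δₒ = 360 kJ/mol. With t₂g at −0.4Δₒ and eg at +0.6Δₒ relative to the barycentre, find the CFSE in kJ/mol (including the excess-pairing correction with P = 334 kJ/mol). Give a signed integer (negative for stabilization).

The d⁴ electrons fill as t₂g⁴ eg⁰.
The orbital stabilization is -1.6Δₒ = -1.6 × 360 = -576 kJ/mol.
High-spin d⁴ would be t₂g³ eg¹ with 0 pairs; low-spin has 1, so 1 excess pair costs +1P = +334 kJ/mol.
Combining: -576 + 334 = -242 kJ/mol.

-242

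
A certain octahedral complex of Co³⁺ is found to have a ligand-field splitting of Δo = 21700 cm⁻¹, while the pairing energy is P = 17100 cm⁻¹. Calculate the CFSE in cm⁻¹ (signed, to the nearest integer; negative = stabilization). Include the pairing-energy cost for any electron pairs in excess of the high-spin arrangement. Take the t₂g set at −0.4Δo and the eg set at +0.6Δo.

-17880

Co³⁺: group 9, so d-count = 9 − 3 = 6.
With Δo > P the complex is low-spin.
That gives t₂g⁶ eg⁰.
Orbital CFSE = -2.4Δo = -2.4 × 21700 = -52080 cm⁻¹.
Excess pairs vs high-spin: 3 − 1 = 2; pairing cost = +34200 cm⁻¹.
Net CFSE = -52080 + 34200 = -17880 cm⁻¹.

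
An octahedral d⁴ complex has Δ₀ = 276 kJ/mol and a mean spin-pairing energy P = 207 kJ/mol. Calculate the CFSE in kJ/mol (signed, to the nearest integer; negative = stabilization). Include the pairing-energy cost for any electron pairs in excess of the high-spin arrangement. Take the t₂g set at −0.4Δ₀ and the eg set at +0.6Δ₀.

Since Δ₀ = 276 kJ/mol > P = 207 kJ/mol, the complex adopts the low-spin configuration.
Configuration: t₂g⁴ eg⁰.
Orbital CFSE = -1.6Δ₀ = -1.6 × 276 = -442 kJ/mol.
Excess pairs vs high-spin: 1 − 0 = 1; pairing cost = +207 kJ/mol.
Net CFSE = -442 + 207 = -235 kJ/mol.

-235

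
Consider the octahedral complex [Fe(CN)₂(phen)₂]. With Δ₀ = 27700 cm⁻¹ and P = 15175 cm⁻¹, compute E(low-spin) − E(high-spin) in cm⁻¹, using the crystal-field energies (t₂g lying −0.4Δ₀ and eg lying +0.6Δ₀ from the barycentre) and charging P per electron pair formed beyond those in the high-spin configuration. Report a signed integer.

Ligand charges: 2×(-1) from CN⁻ and 2×(+0) from phen sum to -2; with overall charge +0, Fe is +2.
Fe²⁺: group 8, so d-count = 8 − 2 = 6.
High-spin: t₂g⁴ eg², CFSE = -0.4Δ₀ = -11080 cm⁻¹.
Low-spin t₂g⁶ eg⁰ gives -2.4Δ₀ = -66480 cm⁻¹, but forming 2 extra pairs costs 2P = 30350 cm⁻¹, so E(LS) = -66480 + 30350 = -36130 cm⁻¹.
E(LS) − E(HS) = -36130 − (-11080) = -25050 cm⁻¹.

-25050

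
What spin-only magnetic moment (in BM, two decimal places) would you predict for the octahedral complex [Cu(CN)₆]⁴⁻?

Each CN⁻ contributes -1; 6 × (-1) = -6. With overall charge -4, Cu is in the +2 oxidation state.
Group 11 minus oxidation state +2 gives a d⁹ configuration for Cu²⁺.
Configuration: t₂g⁶ eg³ → 1 unpaired electron.
μ(spin-only) = √[1(1+2)] = √3 ≈ 1.73 BM.

1.73 BM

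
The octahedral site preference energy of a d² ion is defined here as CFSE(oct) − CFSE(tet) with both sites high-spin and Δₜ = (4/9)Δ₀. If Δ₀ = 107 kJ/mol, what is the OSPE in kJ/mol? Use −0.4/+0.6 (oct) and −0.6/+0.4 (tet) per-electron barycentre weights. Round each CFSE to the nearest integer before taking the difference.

In an octahedral site d² (HS) is t₂g² eg⁰, giving CFSE(oct) = -0.8Δ₀ = -86 kJ/mol.
In a tetrahedral site the filling is e² t₂⁰: CFSE(tet) = -1.2Δₜ = -1.2 × (4/9)(107) = -57 kJ/mol.
OSPE = -86 − (-57) = -29 kJ/mol.

-29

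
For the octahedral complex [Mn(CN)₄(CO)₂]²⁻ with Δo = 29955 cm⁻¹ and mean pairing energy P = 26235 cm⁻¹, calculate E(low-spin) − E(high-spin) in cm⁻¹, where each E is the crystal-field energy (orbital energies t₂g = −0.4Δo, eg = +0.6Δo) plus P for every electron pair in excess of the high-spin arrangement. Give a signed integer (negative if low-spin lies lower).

Ligand charges: 4×(-1) from CN⁻ and 2×(+0) from CO sum to -4; with overall charge -2, Mn is +2.
Mn is in group 7, so Mn²⁺ is d⁵ (7 − 2 = 5).
In the high-spin limit (t₂g³ eg²) the orbital term is 0.0Δo = 0 cm⁻¹, with no excess pairing.
For low-spin the configuration is t₂g⁵ eg⁰: orbital energy -2.0 × 29955 = -59910 cm⁻¹, and 2 additional pairs relative to high-spin add 52470 cm⁻¹, giving -7440 cm⁻¹.
E(LS) − E(HS) = -7440 − (0) = -7440 cm⁻¹.

-7440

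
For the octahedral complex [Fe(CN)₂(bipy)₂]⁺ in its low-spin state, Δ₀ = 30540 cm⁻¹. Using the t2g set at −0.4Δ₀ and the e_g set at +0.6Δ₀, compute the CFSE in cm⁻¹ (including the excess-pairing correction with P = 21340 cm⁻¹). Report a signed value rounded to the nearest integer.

Ligand charges: 2×(-1) from CN⁻ and 2×(+0) from bipy sum to -2; with overall charge +1, Fe is +3.
Fe is in group 8, so Fe³⁺ is d⁵ (8 − 3 = 5).
Configuration: t2g^5 e_g^0.
The orbital stabilization is -2.0Δ₀ = -2.0 × 30540 = -61080 cm⁻¹.
Pairing penalty: 2 pairs vs 0 in the high-spin reference → 2 extra × P = 42680 cm⁻¹.
Net CFSE = -61080 + 42680 = -18400 cm⁻¹.

-18400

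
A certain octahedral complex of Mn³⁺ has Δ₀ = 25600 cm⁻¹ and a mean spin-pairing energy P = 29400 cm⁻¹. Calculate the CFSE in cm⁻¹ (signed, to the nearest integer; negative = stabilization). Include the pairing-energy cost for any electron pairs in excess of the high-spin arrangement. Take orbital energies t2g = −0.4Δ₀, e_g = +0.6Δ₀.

Mn is in group 7, so Mn³⁺ is d⁴ (7 − 3 = 4).
Δ₀ < P, so pairing is avoided: the ground state is high-spin.
Configuration: t2g^3 e_g^1.
Orbital CFSE = -0.6Δ₀ = -0.6 × 25600 = -15360 cm⁻¹.
High-spin has no excess pairs, so no pairing correction applies.

-15360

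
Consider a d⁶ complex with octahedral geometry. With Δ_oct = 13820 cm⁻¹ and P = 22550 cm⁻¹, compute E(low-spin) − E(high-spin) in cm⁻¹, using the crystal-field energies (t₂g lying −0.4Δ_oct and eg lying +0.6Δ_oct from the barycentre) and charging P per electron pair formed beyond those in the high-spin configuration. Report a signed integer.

High-spin: t₂g⁴ eg², CFSE = -0.4Δ_oct = -5528 cm⁻¹.
For low-spin the configuration is t₂g⁶ eg⁰: orbital energy -2.4 × 13820 = -33168 cm⁻¹, and 2 additional pairs relative to high-spin add 45100 cm⁻¹, giving 11932 cm⁻¹.
The difference is 11932 − (-5528) = 17460 cm⁻¹, so high-spin lies lower.

17460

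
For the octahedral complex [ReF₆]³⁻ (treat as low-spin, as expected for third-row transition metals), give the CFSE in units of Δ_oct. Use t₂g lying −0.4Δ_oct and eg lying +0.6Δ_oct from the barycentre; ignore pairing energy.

Each F⁻ contributes -1; 6 × (-1) = -6. With overall charge -3, Re is in the +3 oxidation state.
Group 7 minus oxidation state +3 gives a d⁴ configuration for Re³⁺.
Configuration: t₂g⁴ eg⁰.
CFSE = 4(-0.4Δ_oct) + 0(0.6Δ_oct) = -1.6Δ_oct + 0.0Δ_oct = -1.6Δ_oct.

-1.6 Δ_oct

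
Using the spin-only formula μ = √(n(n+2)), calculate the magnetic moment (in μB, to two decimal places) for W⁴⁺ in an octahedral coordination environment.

2.83 μB

W is in group 6, so W⁴⁺ is d² (6 − 4 = 2).
Configuration: t2g^2 e_g^0 → 2 unpaired electrons.
μ(spin-only) = √[2(2+2)] = √8 ≈ 2.83 μB.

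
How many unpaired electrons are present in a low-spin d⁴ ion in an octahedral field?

2

Configuration: t2g^4 e_g^0, giving 2 unpaired electrons.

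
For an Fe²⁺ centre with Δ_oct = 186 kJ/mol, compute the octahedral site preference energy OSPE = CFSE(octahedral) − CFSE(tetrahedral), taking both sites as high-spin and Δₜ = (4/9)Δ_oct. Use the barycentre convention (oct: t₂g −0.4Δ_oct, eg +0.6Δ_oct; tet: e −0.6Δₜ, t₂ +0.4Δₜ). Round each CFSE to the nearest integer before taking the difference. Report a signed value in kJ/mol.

-24

Group 8 minus oxidation state +2 gives a d⁶ configuration for Fe²⁺.
Octahedral high-spin t₂g⁴ eg²: CFSE = -0.4 × 186 = -74 kJ/mol.
In a tetrahedral site the filling is e³ t₂³: CFSE(tet) = -0.6Δₜ = -0.6 × (4/9)(186) = -50 kJ/mol.
OSPE = CFSE(oct) − CFSE(tet) = -74 − (-50) = -24 kJ/mol.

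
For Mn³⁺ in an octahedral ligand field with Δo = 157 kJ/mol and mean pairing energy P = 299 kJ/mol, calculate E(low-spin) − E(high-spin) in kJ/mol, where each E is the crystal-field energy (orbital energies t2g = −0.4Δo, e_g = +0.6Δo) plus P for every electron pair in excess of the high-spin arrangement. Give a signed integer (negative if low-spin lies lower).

142

Group 7 minus oxidation state +3 gives a d⁴ configuration for Mn³⁺.
In the high-spin limit (t2g^3 e_g^1) the orbital term is -0.6Δo = -94 kJ/mol, with no excess pairing.
For low-spin the configuration is t2g^4 e_g^0: orbital energy -1.6 × 157 = -251 kJ/mol, and 1 additional pair relative to high-spin adds 299 kJ/mol, giving 48 kJ/mol.
The difference is 48 − (-94) = 142 kJ/mol, so high-spin lies lower.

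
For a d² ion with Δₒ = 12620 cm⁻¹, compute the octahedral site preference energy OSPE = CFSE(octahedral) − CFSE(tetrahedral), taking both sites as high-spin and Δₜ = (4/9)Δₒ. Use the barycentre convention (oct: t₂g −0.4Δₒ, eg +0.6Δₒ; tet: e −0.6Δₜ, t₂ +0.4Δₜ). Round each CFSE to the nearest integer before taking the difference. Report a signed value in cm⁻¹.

Octahedral (high-spin): t2g^2 e_g^0, CFSE = 2(−0.4) + 0(+0.6) = -0.8Δₒ = -0.8 × 12620 = -10096 cm⁻¹.
In a tetrahedral site the filling is e^2 t2^0: CFSE(tet) = -1.2Δₜ = -1.2 × (4/9)(12620) = -6731 cm⁻¹.
OSPE = CFSE(oct) − CFSE(tet) = -10096 − (-6731) = -3365 cm⁻¹.

-3365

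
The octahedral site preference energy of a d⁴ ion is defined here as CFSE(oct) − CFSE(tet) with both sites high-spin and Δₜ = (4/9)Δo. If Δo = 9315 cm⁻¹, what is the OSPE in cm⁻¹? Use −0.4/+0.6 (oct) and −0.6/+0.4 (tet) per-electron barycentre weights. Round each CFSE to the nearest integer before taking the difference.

-3933

Octahedral high-spin t2g^3 e_g^1: CFSE = -0.6 × 9315 = -5589 cm⁻¹.
In a tetrahedral site the filling is e^2 t2^2: CFSE(tet) = -0.4Δₜ = -0.4 × (4/9)(9315) = -1656 cm⁻¹.
Subtracting, OSPE = -5589 − (-1656) = -3933 cm⁻¹.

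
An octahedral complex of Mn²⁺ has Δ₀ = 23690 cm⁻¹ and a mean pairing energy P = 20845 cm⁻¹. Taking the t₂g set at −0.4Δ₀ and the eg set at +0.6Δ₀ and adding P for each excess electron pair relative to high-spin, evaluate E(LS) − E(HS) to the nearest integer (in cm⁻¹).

Group 7 minus oxidation state +2 gives a d⁵ configuration for Mn²⁺.
In the high-spin limit (t₂g³ eg²) the orbital term is 0.0Δ₀ = 0 cm⁻¹, with no excess pairing.
Low-spin: t₂g⁵ eg⁰, orbital CFSE = -2.0Δ₀ = -47380 cm⁻¹; plus 2 excess pairs × P = +41690 cm⁻¹; total -5690 cm⁻¹.
The difference is -5690 − (0) = -5690 cm⁻¹, so low-spin lies lower.

-5690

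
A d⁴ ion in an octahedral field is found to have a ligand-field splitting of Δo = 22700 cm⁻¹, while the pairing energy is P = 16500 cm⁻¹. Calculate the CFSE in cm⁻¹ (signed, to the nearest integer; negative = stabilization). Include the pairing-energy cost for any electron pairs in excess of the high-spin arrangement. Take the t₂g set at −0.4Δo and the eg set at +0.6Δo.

-19820

Here Δo > P (22700 > 16500), so the low-spin state is favoured.
That gives t₂g⁴ eg⁰.
Orbital CFSE = -1.6Δo = -1.6 × 22700 = -36320 cm⁻¹.
Excess pairs vs high-spin: 1 − 0 = 1; pairing cost = +16500 cm⁻¹.
Net CFSE = -36320 + 16500 = -19820 cm⁻¹.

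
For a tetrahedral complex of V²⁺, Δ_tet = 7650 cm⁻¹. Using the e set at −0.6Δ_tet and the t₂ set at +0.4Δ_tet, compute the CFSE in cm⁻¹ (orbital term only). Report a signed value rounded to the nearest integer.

-6120

Group 5 minus oxidation state +2 gives a d³ configuration for V²⁺.
Tetrahedral splitting is small, so the complex is high-spin.
Configuration: e² t₂¹.
Orbital CFSE = 2(-0.6) + 1(0.4) = -0.8Δ_tet = -0.8 × 7650 = -6120 cm⁻¹.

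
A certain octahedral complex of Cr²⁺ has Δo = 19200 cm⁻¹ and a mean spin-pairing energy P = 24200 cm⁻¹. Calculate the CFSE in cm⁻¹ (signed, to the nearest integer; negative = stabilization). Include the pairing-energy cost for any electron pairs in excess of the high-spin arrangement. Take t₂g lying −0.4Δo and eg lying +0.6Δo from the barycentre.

-11520

Group 6 minus oxidation state +2 gives a d⁴ configuration for Cr²⁺.
Δo < P, so pairing is avoided: the ground state is high-spin.
Filling d⁴ accordingly: t₂g³ eg¹.
Orbital CFSE = -0.6Δo = -0.6 × 19200 = -11520 cm⁻¹.
High-spin has no excess pairs, so no pairing correction applies.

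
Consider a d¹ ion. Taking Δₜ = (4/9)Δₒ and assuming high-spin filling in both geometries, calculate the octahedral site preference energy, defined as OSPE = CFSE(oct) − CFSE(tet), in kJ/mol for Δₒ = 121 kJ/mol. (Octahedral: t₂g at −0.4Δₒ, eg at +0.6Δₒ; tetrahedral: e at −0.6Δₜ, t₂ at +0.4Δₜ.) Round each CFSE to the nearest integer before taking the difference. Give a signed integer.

-16

In an octahedral site d¹ (HS) is t₂g¹ eg⁰, giving CFSE(oct) = -0.4Δₒ = -48 kJ/mol.
In a tetrahedral site the filling is e¹ t₂⁰: CFSE(tet) = -0.6Δₜ = -0.6 × (4/9)(121) = -32 kJ/mol.
OSPE = -48 − (-32) = -16 kJ/mol.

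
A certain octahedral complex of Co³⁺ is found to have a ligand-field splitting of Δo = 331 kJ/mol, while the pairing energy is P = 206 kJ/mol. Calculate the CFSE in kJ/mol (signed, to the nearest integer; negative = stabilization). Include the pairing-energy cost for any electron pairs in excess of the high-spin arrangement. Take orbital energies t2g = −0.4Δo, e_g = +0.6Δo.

Co sits in group 9; removing 3 electrons leaves Co³⁺ with 9 − 3 = 6 d electrons.
With Δo > P the complex is low-spin.
That gives t2g^6 e_g^0.
Orbital CFSE = -2.4Δo = -2.4 × 331 = -794 kJ/mol.
Excess pairs vs high-spin: 3 − 1 = 2; pairing cost = +412 kJ/mol.
Net CFSE = -794 + 412 = -382 kJ/mol.

-382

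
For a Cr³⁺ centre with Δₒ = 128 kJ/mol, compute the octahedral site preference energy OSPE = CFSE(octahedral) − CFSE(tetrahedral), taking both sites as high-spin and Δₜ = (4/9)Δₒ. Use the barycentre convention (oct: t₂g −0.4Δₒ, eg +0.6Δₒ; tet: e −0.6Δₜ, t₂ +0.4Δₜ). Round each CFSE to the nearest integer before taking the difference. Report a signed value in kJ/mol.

-108

Cr is in group 6, so Cr³⁺ is d³ (6 − 3 = 3).
Octahedral high-spin t2g^3 e_g^0: CFSE = -1.2 × 128 = -154 kJ/mol.
Tetrahedral e^2 t2^1 gives -0.8Δₜ = -0.8 × (4/9) × 128 = -46 kJ/mol.
OSPE = -154 − (-46) = -108 kJ/mol.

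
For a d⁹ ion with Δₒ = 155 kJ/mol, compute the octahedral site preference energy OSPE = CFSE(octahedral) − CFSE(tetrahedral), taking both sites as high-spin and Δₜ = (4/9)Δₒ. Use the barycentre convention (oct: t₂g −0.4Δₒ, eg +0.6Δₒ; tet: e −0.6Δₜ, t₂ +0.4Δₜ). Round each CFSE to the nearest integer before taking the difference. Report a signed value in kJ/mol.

-65

In an octahedral site d⁹ (HS) is t2g^6 e_g^3, giving CFSE(oct) = -0.6Δₒ = -93 kJ/mol.
Tetrahedral: e^4 t2^5, CFSE = 4(−0.6) + 5(+0.4) = -0.4Δₜ = -0.4 × (4/9) × 155 = -28 kJ/mol.
OSPE = -93 − (-28) = -65 kJ/mol.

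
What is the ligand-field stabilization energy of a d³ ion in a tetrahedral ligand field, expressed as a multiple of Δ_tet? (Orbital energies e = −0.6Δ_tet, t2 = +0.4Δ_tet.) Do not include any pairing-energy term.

With tetrahedral geometry the complex is necessarily high-spin.
Configuration: e^2 t2^1.
CFSE = 2(-0.6Δ_tet) + 1(0.4Δ_tet) = -1.2Δ_tet + 0.4Δ_tet = -0.8Δ_tet.

-0.8 Δ_tet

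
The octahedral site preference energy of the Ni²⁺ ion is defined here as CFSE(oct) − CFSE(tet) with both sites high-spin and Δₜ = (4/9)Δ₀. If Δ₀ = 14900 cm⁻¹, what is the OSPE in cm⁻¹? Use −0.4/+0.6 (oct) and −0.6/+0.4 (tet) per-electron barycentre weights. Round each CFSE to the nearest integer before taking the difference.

Ni sits in group 10; removing 2 electrons leaves Ni²⁺ with 10 − 2 = 8 d electrons.
Octahedral (high-spin): t2g^6 e_g^2, CFSE = 6(−0.4) + 2(+0.6) = -1.2Δ₀ = -1.2 × 14900 = -17880 cm⁻¹.
Tetrahedral: e^4 t2^4, CFSE = 4(−0.6) + 4(+0.4) = -0.8Δₜ = -0.8 × (4/9) × 14900 = -5298 cm⁻¹.
Subtracting, OSPE = -17880 − (-5298) = -12582 cm⁻¹.

-12582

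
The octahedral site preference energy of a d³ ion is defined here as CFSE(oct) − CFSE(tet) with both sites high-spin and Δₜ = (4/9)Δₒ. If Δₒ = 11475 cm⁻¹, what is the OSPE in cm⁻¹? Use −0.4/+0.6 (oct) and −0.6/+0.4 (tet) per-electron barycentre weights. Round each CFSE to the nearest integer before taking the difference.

-9690

In an octahedral site d³ (HS) is t2g^3 e_g^0, giving CFSE(oct) = -1.2Δₒ = -13770 cm⁻¹.
In a tetrahedral site the filling is e^2 t2^1: CFSE(tet) = -0.8Δₜ = -0.8 × (4/9)(11475) = -4080 cm⁻¹.
OSPE = CFSE(oct) − CFSE(tet) = -13770 − (-4080) = -9690 cm⁻¹.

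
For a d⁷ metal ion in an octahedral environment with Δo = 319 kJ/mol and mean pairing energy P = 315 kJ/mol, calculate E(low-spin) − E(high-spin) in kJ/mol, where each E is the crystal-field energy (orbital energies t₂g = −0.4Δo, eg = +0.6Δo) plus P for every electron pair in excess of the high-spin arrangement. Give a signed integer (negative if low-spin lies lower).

-4

In the high-spin limit (t₂g⁵ eg²) the orbital term is -0.8Δo = -255 kJ/mol, with no excess pairing.
For low-spin the configuration is t₂g⁶ eg¹: orbital energy -1.8 × 319 = -574 kJ/mol, and 1 additional pair relative to high-spin adds 315 kJ/mol, giving -259 kJ/mol.
Thus E(LS) − E(HS) = -4 kJ/mol.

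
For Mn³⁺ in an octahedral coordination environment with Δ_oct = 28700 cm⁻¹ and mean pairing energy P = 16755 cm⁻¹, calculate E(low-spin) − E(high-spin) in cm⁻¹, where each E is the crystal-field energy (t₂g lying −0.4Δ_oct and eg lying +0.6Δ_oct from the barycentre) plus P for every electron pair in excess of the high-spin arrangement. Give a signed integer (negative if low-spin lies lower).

Mn³⁺: group 7, so d-count = 7 − 3 = 4.
High-spin d⁴ fills as t₂g³ eg¹ with CFSE 3(−0.4) + 1(+0.6) = -0.6Δ_oct = -17220 cm⁻¹.
Low-spin: t₂g⁴ eg⁰, orbital CFSE = -1.6Δ_oct = -45920 cm⁻¹; plus 1 excess pair × P = +16755 cm⁻¹; total -29165 cm⁻¹.
Thus E(LS) − E(HS) = -11945 cm⁻¹.

-11945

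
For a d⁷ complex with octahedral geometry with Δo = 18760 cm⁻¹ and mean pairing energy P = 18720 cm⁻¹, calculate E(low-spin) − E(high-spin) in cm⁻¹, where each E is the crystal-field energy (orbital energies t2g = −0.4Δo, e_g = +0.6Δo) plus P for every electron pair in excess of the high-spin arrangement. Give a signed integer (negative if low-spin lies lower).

-40

High-spin d⁷ fills as t2g^5 e_g^2 with CFSE 5(−0.4) + 2(+0.6) = -0.8Δo = -15008 cm⁻¹.
For low-spin the configuration is t2g^6 e_g^1: orbital energy -1.8 × 18760 = -33768 cm⁻¹, and 1 additional pair relative to high-spin adds 18720 cm⁻¹, giving -15048 cm⁻¹.
E(LS) − E(HS) = -15048 − (-15008) = -40 cm⁻¹.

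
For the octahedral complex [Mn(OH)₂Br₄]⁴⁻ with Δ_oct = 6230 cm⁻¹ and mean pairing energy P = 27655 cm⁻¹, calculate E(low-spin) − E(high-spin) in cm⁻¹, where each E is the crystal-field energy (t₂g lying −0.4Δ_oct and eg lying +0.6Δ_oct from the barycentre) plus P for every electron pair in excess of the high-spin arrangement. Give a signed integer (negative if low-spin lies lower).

42850

Ligand charges: 2×(-1) from OH⁻ and 4×(-1) from Br⁻ sum to -6; with overall charge -4, Mn is +2.
Mn is in group 7, so Mn²⁺ is d⁵ (7 − 2 = 5).
In the high-spin limit (t₂g³ eg²) the orbital term is 0.0Δ_oct = 0 cm⁻¹, with no excess pairing.
For low-spin the configuration is t₂g⁵ eg⁰: orbital energy -2.0 × 6230 = -12460 cm⁻¹, and 2 additional pairs relative to high-spin add 55310 cm⁻¹, giving 42850 cm⁻¹.
The difference is 42850 − (0) = 42850 cm⁻¹, so high-spin lies lower.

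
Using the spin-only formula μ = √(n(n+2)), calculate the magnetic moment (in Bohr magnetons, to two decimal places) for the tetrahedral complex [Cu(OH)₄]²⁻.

1.73 Bohr magnetons

Each OH⁻ contributes -1; 4 × (-1) = -4. With overall charge -2, Cu is in the +2 oxidation state.
Cu sits in group 11; removing 2 electrons leaves Cu²⁺ with 11 − 2 = 9 d electrons.
Tetrahedral fields are weak (Δₜ ≈ 4/9 Δₒ), so electrons fill high-spin.
Configuration: e⁴ t₂⁵ → 1 unpaired electron.
μ(spin-only) = √[1(1+2)] = √3 ≈ 1.73 Bohr magnetons.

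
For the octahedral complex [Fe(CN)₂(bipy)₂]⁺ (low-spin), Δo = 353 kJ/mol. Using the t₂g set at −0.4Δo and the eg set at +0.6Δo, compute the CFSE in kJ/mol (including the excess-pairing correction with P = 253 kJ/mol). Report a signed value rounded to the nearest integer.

-200

Ligand charges: 2×(-1) from CN⁻ and 2×(+0) from bipy sum to -2; with overall charge +1, Fe is +3.
Group 8 minus oxidation state +3 gives a d⁵ configuration for Fe³⁺.
The d⁵ electrons fill as t₂g⁵ eg⁰.
Orbital CFSE = 5(-0.4) + 0(0.6) = -2.0Δo = -2.0 × 353 = -706 kJ/mol.
Pairing penalty: 2 pairs vs 0 in the high-spin reference → 2 extra × P = 506 kJ/mol.
Combining: -706 + 506 = -200 kJ/mol.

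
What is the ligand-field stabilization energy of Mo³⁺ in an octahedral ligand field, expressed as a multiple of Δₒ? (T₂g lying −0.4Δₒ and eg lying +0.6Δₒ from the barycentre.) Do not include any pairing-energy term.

-1.2 Δₒ

Mo sits in group 6; removing 3 electrons leaves Mo³⁺ with 6 − 3 = 3 d electrons.
Configuration: t₂g³ eg⁰.
CFSE = 3(-0.4Δₒ) + 0(0.6Δₒ) = -1.2Δₒ + 0.0Δₒ = -1.2Δₒ.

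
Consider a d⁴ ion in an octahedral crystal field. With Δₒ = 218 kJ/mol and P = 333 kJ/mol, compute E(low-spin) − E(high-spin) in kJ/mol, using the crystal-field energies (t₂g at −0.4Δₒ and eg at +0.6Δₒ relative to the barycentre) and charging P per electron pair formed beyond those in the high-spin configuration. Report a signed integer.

115

In the high-spin limit (t₂g³ eg¹) the orbital term is -0.6Δₒ = -131 kJ/mol, with no excess pairing.
Low-spin: t₂g⁴ eg⁰, orbital CFSE = -1.6Δₒ = -349 kJ/mol; plus 1 excess pair × P = +333 kJ/mol; total -16 kJ/mol.
E(LS) − E(HS) = -16 − (-131) = 115 kJ/mol.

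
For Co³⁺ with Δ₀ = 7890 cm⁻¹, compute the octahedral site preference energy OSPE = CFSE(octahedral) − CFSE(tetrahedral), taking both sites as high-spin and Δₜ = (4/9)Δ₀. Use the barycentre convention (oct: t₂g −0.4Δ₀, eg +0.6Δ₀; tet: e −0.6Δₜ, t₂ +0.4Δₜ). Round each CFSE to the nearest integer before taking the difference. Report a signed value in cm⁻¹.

-1052

Group 9 minus oxidation state +3 gives a d⁶ configuration for Co³⁺.
Octahedral (high-spin): t₂g⁴ eg², CFSE = 4(−0.4) + 2(+0.6) = -0.4Δ₀ = -0.4 × 7890 = -3156 cm⁻¹.
Tetrahedral e³ t₂³ gives -0.6Δₜ = -0.6 × (4/9) × 7890 = -2104 cm⁻¹.
OSPE = -3156 − (-2104) = -1052 cm⁻¹.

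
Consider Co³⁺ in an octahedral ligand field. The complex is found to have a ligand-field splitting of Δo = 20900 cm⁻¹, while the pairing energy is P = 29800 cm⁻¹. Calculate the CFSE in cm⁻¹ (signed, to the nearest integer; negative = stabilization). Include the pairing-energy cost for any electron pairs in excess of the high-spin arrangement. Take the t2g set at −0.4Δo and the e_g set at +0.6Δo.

Group 9 minus oxidation state +3 gives a d⁶ configuration for Co³⁺.
Here Δo < P (20900 < 29800), so the high-spin state is favoured.
Configuration: t2g^4 e_g^2.
Orbital CFSE = -0.4Δo = -0.4 × 20900 = -8360 cm⁻¹.
High-spin has no excess pairs, so no pairing correction applies.

-8360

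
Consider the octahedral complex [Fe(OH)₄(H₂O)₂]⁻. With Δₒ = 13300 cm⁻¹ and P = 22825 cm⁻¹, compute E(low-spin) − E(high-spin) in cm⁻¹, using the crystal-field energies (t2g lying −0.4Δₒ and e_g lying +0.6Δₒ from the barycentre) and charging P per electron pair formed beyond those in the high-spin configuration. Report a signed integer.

Ligand charges: 4×(-1) from OH⁻ and 2×(+0) from H₂O sum to -4; with overall charge -1, Fe is +3.
Fe sits in group 8; removing 3 electrons leaves Fe³⁺ with 8 − 3 = 5 d electrons.
High-spin d⁵ fills as t2g^3 e_g^2 with CFSE 3(−0.4) + 2(+0.6) = 0.0Δₒ = 0 cm⁻¹.
Low-spin: t2g^5 e_g^0, orbital CFSE = -2.0Δₒ = -26600 cm⁻¹; plus 2 excess pairs × P = +45650 cm⁻¹; total 19050 cm⁻¹.
Thus E(LS) − E(HS) = 19050 cm⁻¹.

19050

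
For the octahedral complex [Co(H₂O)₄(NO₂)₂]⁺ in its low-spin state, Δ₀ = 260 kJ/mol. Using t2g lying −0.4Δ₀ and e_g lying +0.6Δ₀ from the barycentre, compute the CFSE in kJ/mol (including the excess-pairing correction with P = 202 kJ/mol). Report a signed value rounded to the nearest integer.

-220

Ligand charges: 4×(+0) from H₂O and 2×(-1) from NO₂⁻ sum to -2; with overall charge +1, Co is +3.
Co is in group 9, so Co³⁺ is d⁶ (9 − 3 = 6).
The d⁶ electrons fill as t2g^6 e_g^0.
Orbital CFSE = 6(-0.4) + 0(0.6) = -2.4Δ₀ = -2.4 × 260 = -624 kJ/mol.
High-spin d⁶ would be t2g^4 e_g^2 with 1 pair; low-spin has 3, so 2 excess pairs cost +2P = +404 kJ/mol.
Net CFSE = -624 + 404 = -220 kJ/mol.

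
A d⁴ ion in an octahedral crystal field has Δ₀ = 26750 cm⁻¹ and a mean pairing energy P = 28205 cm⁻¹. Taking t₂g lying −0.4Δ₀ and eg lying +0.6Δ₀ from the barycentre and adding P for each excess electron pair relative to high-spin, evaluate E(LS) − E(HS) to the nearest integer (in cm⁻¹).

In the high-spin limit (t₂g³ eg¹) the orbital term is -0.6Δ₀ = -16050 cm⁻¹, with no excess pairing.
For low-spin the configuration is t₂g⁴ eg⁰: orbital energy -1.6 × 26750 = -42800 cm⁻¹, and 1 additional pair relative to high-spin adds 28205 cm⁻¹, giving -14595 cm⁻¹.
Thus E(LS) − E(HS) = 1455 cm⁻¹.

1455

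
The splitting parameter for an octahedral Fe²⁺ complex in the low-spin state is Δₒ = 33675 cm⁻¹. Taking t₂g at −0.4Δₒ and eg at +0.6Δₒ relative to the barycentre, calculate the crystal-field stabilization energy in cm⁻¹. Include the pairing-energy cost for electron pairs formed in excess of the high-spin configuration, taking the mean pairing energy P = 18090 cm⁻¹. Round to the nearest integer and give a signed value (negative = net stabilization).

-44640

Fe is in group 8, so Fe²⁺ is d⁶ (8 − 2 = 6).
Electron filling gives t₂g⁶ eg⁰.
Orbital CFSE = 6(-0.4) + 0(0.6) = -2.4Δₒ = -2.4 × 33675 = -80820 cm⁻¹.
High-spin d⁶ would be t₂g⁴ eg² with 1 pair; low-spin has 3, so 2 excess pairs cost +2P = +36180 cm⁻¹.
Net CFSE = -80820 + 36180 = -44640 cm⁻¹.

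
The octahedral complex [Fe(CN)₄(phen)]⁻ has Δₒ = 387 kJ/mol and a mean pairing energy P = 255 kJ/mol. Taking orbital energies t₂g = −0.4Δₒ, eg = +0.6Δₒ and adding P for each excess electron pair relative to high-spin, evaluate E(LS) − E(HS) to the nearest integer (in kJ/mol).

Ligand charges: 4×(-1) from CN⁻ and 1×(+0) from phen sum to -4; with overall charge -1, Fe is +3.
Fe sits in group 8; removing 3 electrons leaves Fe³⁺ with 8 − 3 = 5 d electrons.
High-spin d⁵ fills as t₂g³ eg² with CFSE 3(−0.4) + 2(+0.6) = 0.0Δₒ = 0 kJ/mol.
For low-spin the configuration is t₂g⁵ eg⁰: orbital energy -2.0 × 387 = -774 kJ/mol, and 2 additional pairs relative to high-spin add 510 kJ/mol, giving -264 kJ/mol.
E(LS) − E(HS) = -264 − (0) = -264 kJ/mol.

-264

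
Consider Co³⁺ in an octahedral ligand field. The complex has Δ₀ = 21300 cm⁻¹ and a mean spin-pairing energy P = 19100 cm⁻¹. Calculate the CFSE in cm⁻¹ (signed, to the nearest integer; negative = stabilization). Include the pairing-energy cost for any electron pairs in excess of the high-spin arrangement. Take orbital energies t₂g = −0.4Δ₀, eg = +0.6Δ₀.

-12920

Group 9 minus oxidation state +3 gives a d⁶ configuration for Co³⁺.
Since Δ₀ = 21300 cm⁻¹ > P = 19100 cm⁻¹, the complex adopts the low-spin configuration.
Configuration: t₂g⁶ eg⁰.
Orbital CFSE = -2.4Δ₀ = -2.4 × 21300 = -51120 cm⁻¹.
Excess pairs vs high-spin: 3 − 1 = 2; pairing cost = +38200 cm⁻¹.
Net CFSE = -51120 + 38200 = -12920 cm⁻¹.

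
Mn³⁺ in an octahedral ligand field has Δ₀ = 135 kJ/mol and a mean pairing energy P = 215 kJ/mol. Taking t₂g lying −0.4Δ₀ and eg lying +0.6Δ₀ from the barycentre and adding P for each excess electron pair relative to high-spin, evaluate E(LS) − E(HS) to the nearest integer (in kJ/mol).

Mn is in group 7, so Mn³⁺ is d⁴ (7 − 3 = 4).
High-spin d⁴ fills as t₂g³ eg¹ with CFSE 3(−0.4) + 1(+0.6) = -0.6Δ₀ = -81 kJ/mol.
For low-spin the configuration is t₂g⁴ eg⁰: orbital energy -1.6 × 135 = -216 kJ/mol, and 1 additional pair relative to high-spin adds 215 kJ/mol, giving -1 kJ/mol.
E(LS) − E(HS) = -1 − (-81) = 80 kJ/mol.

80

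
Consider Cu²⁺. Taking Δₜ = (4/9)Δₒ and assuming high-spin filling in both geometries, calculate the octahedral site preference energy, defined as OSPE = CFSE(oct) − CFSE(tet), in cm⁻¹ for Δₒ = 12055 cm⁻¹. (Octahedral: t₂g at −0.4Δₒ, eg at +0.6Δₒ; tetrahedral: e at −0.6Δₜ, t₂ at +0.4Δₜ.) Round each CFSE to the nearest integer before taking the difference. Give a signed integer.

-5090

Cu²⁺: group 11, so d-count = 11 − 2 = 9.
Octahedral (high-spin): t₂g⁶ eg³, CFSE = 6(−0.4) + 3(+0.6) = -0.6Δₒ = -0.6 × 12055 = -7233 cm⁻¹.
In a tetrahedral site the filling is e⁴ t₂⁵: CFSE(tet) = -0.4Δₜ = -0.4 × (4/9)(12055) = -2143 cm⁻¹.
OSPE = -7233 − (-2143) = -5090 cm⁻¹.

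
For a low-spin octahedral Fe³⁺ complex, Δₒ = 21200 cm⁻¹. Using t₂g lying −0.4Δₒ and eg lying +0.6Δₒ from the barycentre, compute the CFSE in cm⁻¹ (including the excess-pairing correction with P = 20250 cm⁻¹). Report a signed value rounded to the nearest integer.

-1900

Fe sits in group 8; removing 3 electrons leaves Fe³⁺ with 8 − 3 = 5 d electrons.
Configuration: t₂g⁵ eg⁰.
The orbital stabilization is -2.0Δₒ = -2.0 × 21200 = -42400 cm⁻¹.
High-spin d⁵ would be t₂g³ eg² with 0 pairs; low-spin has 2, so 2 excess pairs cost +2P = +40500 cm⁻¹.
Overall CFSE = -42400 + 40500 = -1900 cm⁻¹.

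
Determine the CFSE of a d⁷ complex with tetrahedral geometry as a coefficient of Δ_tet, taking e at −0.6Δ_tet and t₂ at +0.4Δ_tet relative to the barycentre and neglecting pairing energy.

Tetrahedral splitting is small, so the complex is high-spin.
Configuration: e⁴ t₂³.
CFSE = 4(-0.6Δ_tet) + 3(0.4Δ_tet) = -2.4Δ_tet + 1.2Δ_tet = -1.2Δ_tet.

-1.2 Δ_tet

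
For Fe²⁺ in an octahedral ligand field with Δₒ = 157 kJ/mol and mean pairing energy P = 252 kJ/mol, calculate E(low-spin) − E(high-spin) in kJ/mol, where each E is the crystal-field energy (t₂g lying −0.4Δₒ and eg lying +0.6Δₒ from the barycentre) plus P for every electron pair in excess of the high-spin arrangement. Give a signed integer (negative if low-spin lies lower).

Fe is in group 8, so Fe²⁺ is d⁶ (8 − 2 = 6).
High-spin d⁶ fills as t₂g⁴ eg² with CFSE 4(−0.4) + 2(+0.6) = -0.4Δₒ = -63 kJ/mol.
Low-spin t₂g⁶ eg⁰ gives -2.4Δₒ = -377 kJ/mol, but forming 2 extra pairs costs 2P = 504 kJ/mol, so E(LS) = -377 + 504 = 127 kJ/mol.
Thus E(LS) − E(HS) = 190 kJ/mol.

190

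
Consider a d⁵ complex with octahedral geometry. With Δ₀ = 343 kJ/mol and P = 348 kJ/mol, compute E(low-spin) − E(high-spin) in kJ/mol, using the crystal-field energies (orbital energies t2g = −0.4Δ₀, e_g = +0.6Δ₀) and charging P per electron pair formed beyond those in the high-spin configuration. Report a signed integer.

10

High-spin: t2g^3 e_g^2, CFSE = 0.0Δ₀ = 0 kJ/mol.
Low-spin: t2g^5 e_g^0, orbital CFSE = -2.0Δ₀ = -686 kJ/mol; plus 2 excess pairs × P = +696 kJ/mol; total 10 kJ/mol.
E(LS) − E(HS) = 10 − (0) = 10 kJ/mol.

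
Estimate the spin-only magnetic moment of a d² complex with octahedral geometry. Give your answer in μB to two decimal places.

For octahedral d² the high- and low-spin configurations coincide.
Configuration: t2g^2 e_g^0 → 2 unpaired electrons.
μ(spin-only) = √[2(2+2)] = √8 ≈ 2.83 μB.

2.83 μB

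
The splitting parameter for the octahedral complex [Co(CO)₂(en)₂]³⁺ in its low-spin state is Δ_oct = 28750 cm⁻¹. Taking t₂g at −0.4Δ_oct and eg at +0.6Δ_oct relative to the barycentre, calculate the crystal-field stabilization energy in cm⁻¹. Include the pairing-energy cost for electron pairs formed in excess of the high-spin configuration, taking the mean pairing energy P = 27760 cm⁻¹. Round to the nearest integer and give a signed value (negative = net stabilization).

Ligand charges: 2×(+0) from CO and 2×(+0) from en sum to +0; with overall charge +3, Co is +3.
Group 9 minus oxidation state +3 gives a d⁶ configuration for Co³⁺.
The d⁶ electrons fill as t₂g⁶ eg⁰.
CFSE(orbital) = 6×(-0.4Δ_oct) + 0×(0.6Δ_oct) = -2.4Δ_oct; with Δ_oct = 28750 cm⁻¹ that is -69000 cm⁻¹.
Relative to high-spin t₂g⁴ eg² (1 paired), the low-spin configuration has 2 additional pairs, contributing +2 × 27760 = +55520 cm⁻¹.
Overall CFSE = -69000 + 55520 = -13480 cm⁻¹.

-13480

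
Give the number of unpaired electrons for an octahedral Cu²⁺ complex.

1

Cu sits in group 11; removing 2 electrons leaves Cu²⁺ with 11 − 2 = 9 d electrons.
Configuration: t2g^6 e_g^3, giving 1 unpaired electron.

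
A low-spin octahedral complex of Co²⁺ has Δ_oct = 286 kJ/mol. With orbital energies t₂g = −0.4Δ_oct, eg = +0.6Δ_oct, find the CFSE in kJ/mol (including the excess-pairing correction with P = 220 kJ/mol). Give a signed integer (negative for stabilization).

-295

Group 9 minus oxidation state +2 gives a d⁷ configuration for Co²⁺.
Electron filling gives t₂g⁶ eg¹.
Orbital CFSE = 6(-0.4) + 1(0.6) = -1.8Δ_oct = -1.8 × 286 = -515 kJ/mol.
Pairing penalty: 3 pairs vs 2 in the high-spin reference → 1 extra × P = 220 kJ/mol.
Combining: -515 + 220 = -295 kJ/mol.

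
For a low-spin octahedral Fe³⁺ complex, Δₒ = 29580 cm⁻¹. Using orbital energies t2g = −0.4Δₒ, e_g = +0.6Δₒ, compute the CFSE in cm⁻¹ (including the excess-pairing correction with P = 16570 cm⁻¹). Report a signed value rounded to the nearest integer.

-26020

Fe is in group 8, so Fe³⁺ is d⁵ (8 − 3 = 5).
The d⁵ electrons fill as t2g^5 e_g^0.
Orbital CFSE = 5(-0.4) + 0(0.6) = -2.0Δₒ = -2.0 × 29580 = -59160 cm⁻¹.
Pairing penalty: 2 pairs vs 0 in the high-spin reference → 2 extra × P = 33140 cm⁻¹.
Combining: -59160 + 33140 = -26020 cm⁻¹.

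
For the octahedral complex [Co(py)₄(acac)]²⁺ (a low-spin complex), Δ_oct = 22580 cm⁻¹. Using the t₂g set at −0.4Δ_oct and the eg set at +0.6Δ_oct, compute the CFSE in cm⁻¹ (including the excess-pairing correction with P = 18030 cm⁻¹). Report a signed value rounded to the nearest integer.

Ligand charges: 4×(+0) from py and 1×(-1) from acac⁻ sum to -1; with overall charge +2, Co is +3.
Co³⁺: group 9, so d-count = 9 − 3 = 6.
Configuration: t₂g⁶ eg⁰.
The orbital stabilization is -2.4Δ_oct = -2.4 × 22580 = -54192 cm⁻¹.
High-spin d⁶ would be t₂g⁴ eg² with 1 pair; low-spin has 3, so 2 excess pairs cost +2P = +36060 cm⁻¹.
Net CFSE = -54192 + 36060 = -18132 cm⁻¹.

-18132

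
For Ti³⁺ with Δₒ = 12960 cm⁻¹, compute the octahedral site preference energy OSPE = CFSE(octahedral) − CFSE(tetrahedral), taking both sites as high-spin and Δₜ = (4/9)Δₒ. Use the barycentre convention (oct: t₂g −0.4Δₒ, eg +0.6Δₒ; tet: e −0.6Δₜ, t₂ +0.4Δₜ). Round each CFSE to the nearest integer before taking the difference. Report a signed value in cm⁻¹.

-1728

Ti is in group 4, so Ti³⁺ is d¹ (4 − 3 = 1).
Octahedral (high-spin): t2g^1 e_g^0, CFSE = 1(−0.4) + 0(+0.6) = -0.4Δₒ = -0.4 × 12960 = -5184 cm⁻¹.
In a tetrahedral site the filling is e^1 t2^0: CFSE(tet) = -0.6Δₜ = -0.6 × (4/9)(12960) = -3456 cm⁻¹.
OSPE = -5184 − (-3456) = -1728 cm⁻¹.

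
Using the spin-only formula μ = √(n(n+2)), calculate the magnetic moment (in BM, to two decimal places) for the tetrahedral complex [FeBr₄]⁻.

Each Br⁻ contributes -1; 4 × (-1) = -4. With overall charge -1, Fe is in the +3 oxidation state.
Fe³⁺: group 8, so d-count = 8 − 3 = 5.
Tetrahedral splitting is small, so the complex is high-spin.
Configuration: e² t₂³ → 5 unpaired electrons.
μ(spin-only) = √[5(5+2)] = √35 ≈ 5.92 BM.

5.92 BM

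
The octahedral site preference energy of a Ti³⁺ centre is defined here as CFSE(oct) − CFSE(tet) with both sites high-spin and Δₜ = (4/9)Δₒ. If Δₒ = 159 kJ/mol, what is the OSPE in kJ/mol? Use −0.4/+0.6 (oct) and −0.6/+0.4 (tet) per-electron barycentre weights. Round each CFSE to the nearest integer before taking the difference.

-22

Ti³⁺: group 4, so d-count = 4 − 3 = 1.
Octahedral (high-spin): t₂g¹ eg⁰, CFSE = 1(−0.4) + 0(+0.6) = -0.4Δₒ = -0.4 × 159 = -64 kJ/mol.
Tetrahedral: e¹ t₂⁰, CFSE = 1(−0.6) + 0(+0.4) = -0.6Δₜ = -0.6 × (4/9) × 159 = -42 kJ/mol.
Subtracting, OSPE = -64 − (-42) = -22 kJ/mol.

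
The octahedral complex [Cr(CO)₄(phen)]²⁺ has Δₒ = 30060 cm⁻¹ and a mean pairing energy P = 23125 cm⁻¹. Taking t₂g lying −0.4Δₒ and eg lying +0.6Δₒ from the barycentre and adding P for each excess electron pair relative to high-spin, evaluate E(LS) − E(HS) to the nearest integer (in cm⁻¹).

-6935

Ligand charges: 4×(+0) from CO and 1×(+0) from phen sum to +0; with overall charge +2, Cr is +2.
Cr sits in group 6; removing 2 electrons leaves Cr²⁺ with 6 − 2 = 4 d electrons.
High-spin d⁴ fills as t₂g³ eg¹ with CFSE 3(−0.4) + 1(+0.6) = -0.6Δₒ = -18036 cm⁻¹.
Low-spin t₂g⁴ eg⁰ gives -1.6Δₒ = -48096 cm⁻¹, but forming 1 extra pair costs 1P = 23125 cm⁻¹, so E(LS) = -48096 + 23125 = -24971 cm⁻¹.
Thus E(LS) − E(HS) = -6935 cm⁻¹.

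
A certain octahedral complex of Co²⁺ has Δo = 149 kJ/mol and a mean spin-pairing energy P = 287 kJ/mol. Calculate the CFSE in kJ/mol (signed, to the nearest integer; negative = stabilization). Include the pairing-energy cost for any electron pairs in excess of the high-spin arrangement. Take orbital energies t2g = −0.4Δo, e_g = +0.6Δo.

Group 9 minus oxidation state +2 gives a d⁷ configuration for Co²⁺.
Δo < P, so pairing is avoided: the ground state is high-spin.
Filling d⁷ accordingly: t2g^5 e_g^2.
Orbital CFSE = -0.8Δo = -0.8 × 149 = -119 kJ/mol.
High-spin has no excess pairs, so no pairing correction applies.

-119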